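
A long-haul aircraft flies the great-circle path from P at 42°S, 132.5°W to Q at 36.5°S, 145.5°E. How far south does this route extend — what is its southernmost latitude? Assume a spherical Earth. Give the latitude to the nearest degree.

≈ 48°S

The great circle lies in the plane with unit normal n̂ = (p₁ × p₂)/|p₁ × p₂|.
Here n̂_z ≈ -0.675; the vertex latitude is φ_max = arccos|n̂_z| ≈ 47.6°.
Check via Clairaut: cos φ_max = |cos φ₁| · sin C = cos(42.0°)·sin(114.8°) ≈ 0.675, again giving ≈ 47.6°.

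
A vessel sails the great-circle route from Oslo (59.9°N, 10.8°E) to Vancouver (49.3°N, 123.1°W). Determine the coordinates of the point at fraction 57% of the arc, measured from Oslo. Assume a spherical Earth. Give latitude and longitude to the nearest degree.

≈ 72°N, 87°W

Write both endpoints as unit vectors p₁, p₂ with components (cos φ cos λ, cos φ sin λ, sin φ).
The central angle between the endpoints is δ = arccos(p₁·p₂) ≈ 1.127 rad (64.6°).
Interpolate at f = 0.57 with slerp weights a = sin((1−f)δ)/sin δ ≈ 0.516, b = sin(fδ)/sin δ ≈ 0.663.
p = a·p₁ + b·p₂ ≈ (0.018, -0.314, 0.949); φ = arcsin(p_z) ≈ 71.67°, λ = atan2(p_y, p_x) ≈ -86.74°.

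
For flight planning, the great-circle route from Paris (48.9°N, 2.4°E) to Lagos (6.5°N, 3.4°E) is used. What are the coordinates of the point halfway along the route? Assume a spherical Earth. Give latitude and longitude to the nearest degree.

Convert each endpoint to a unit vector on the sphere (x = cos φ cos λ, y = cos φ sin λ, z = sin φ).
The central angle between the endpoints is δ = arccos(p₁·p₂) ≈ 0.740 rad (42.4°).
Interpolate at f = 1/2 with slerp weights a = sin((1−f)δ)/sin δ ≈ 0.536, b = sin(fδ)/sin δ ≈ 0.536.
p = a·p₁ + b·p₂ ≈ (0.884, 0.046, 0.465); φ = arcsin(p_z) ≈ 27.70°, λ = atan2(p_y, p_x) ≈ 3.00°.

≈ 28°N, 3°E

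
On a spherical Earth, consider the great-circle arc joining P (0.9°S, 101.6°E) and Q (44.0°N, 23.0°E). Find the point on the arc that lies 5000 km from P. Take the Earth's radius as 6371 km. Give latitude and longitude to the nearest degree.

From cos δ = sin φ₁ sin φ₂ + cos φ₁ cos φ₂ cos Δλ, the central angle is δ ≈ 1.439 rad (82.5°). The total great-circle distance is δ·R ≈ 1.439 × 6371 ≈ 9169 km, so the target fraction is f = 5000/9169 ≈ 0.545.
Interpolate at f ≈ 0.545 with slerp weights a = sin((1−f)δ)/sin δ ≈ 0.614, b = sin(fδ)/sin δ ≈ 0.713.
p = a·p₁ + b·p₂ ≈ (0.349, 0.802, 0.486); φ = arcsin(p_z) ≈ 29.05°, λ = atan2(p_y, p_x) ≈ 66.50°.

≈ (29°N, 67°E)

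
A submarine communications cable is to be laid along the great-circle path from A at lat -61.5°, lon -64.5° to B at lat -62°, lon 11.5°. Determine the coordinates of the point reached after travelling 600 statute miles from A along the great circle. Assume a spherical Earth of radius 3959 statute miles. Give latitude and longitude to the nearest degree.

Convert each endpoint to a unit vector on the sphere (x = cos φ cos λ, y = cos φ sin λ, z = sin φ).
The central angle between the endpoints is δ = arccos(p₁·p₂) ≈ 0.591 rad (33.9°). The total great-circle distance is δ·R ≈ 0.591 × 3959 ≈ 2341 mi, so the target fraction is f = 600/2341 ≈ 0.256.
Interpolate at f ≈ 0.256 with slerp weights a = sin((1−f)δ)/sin δ ≈ 0.764, b = sin(fδ)/sin δ ≈ 0.271.
p = a·p₁ + b·p₂ ≈ (0.281, -0.304, -0.910); φ = arcsin(p_z) ≈ -65.54°, λ = atan2(p_y, p_x) ≈ -47.17°.

≈ lat -66°, lon -47°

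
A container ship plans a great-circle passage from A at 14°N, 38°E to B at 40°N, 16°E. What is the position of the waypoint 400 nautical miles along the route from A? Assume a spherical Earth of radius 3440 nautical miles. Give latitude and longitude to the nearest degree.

Convert each endpoint to a unit vector on the sphere (x = cos φ cos λ, y = cos φ sin λ, z = sin φ).
The central angle between the endpoints is δ = arccos(p₁·p₂) ≈ 0.565 rad (32.4°). The total great-circle distance is δ·R ≈ 0.565 × 3440 ≈ 1943 nmi, so the target fraction is f = 400/1943 ≈ 0.206.
Interpolate at f ≈ 0.206 with slerp weights a = sin((1−f)δ)/sin δ ≈ 0.810, b = sin(fδ)/sin δ ≈ 0.217.
p = a·p₁ + b·p₂ ≈ (0.779, 0.530, 0.335); φ = arcsin(p_z) ≈ 19.59°, λ = atan2(p_y, p_x) ≈ 34.21°.

≈ 20°N, 34°E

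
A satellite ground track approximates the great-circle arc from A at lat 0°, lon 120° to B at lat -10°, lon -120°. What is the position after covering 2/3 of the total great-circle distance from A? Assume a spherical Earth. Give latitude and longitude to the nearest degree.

Write both endpoints as unit vectors p₁, p₂ with components (cos φ cos λ, cos φ sin λ, sin φ).
The central angle between the endpoints is δ = arccos(p₁·p₂) ≈ 2.086 rad (119.5°).
Interpolate at f = 2/3 with slerp weights a = sin((1−f)δ)/sin δ ≈ 0.736, b = sin(fδ)/sin δ ≈ 1.130.
p = a·p₁ + b·p₂ ≈ (-0.925, -0.327, -0.196); φ = arcsin(p_z) ≈ -11.32°, λ = atan2(p_y, p_x) ≈ -160.54°.

≈ lat -11°, lon -161°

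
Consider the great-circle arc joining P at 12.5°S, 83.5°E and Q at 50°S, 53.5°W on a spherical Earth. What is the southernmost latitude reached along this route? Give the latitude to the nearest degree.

The great circle lies in the plane with unit normal n̂ = (p₁ × p₂)/|p₁ × p₂|.
Here n̂_z ≈ -0.448; the vertex latitude is φ_max = arccos|n̂_z| ≈ 63.4°.
Check via Clairaut: cos φ_max = |cos φ₁| · sin C = cos(12.5°)·sin(152.7°) ≈ 0.448, again giving ≈ 63.4°.

≈ 63°S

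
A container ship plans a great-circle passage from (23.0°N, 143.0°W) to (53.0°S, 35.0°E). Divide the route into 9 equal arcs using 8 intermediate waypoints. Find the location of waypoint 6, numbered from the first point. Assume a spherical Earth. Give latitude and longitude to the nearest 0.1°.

≈ (76.8°S, 132.6°W)

Write both endpoints as unit vectors p₁, p₂ with components (cos φ cos λ, cos φ sin λ, sin φ).
The central angle between the endpoints is δ = arccos(p₁·p₂) ≈ 2.617 rad (150.0°).
Interpolate at f = 6/9 with slerp weights a = sin((1−f)δ)/sin δ ≈ 1.530, b = sin(fδ)/sin δ ≈ 1.967.
p = a·p₁ + b·p₂ ≈ (-0.155, -0.168, -0.973); φ = arcsin(p_z) ≈ -76.77°, λ = atan2(p_y, p_x) ≈ -132.60°.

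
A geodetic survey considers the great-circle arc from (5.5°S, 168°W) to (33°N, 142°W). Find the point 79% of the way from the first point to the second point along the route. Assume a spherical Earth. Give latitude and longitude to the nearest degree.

≈ (25°N, 148°W)

Write both endpoints as unit vectors p₁, p₂ with components (cos φ cos λ, cos φ sin λ, sin φ).
The central angle between the endpoints is δ = arccos(p₁·p₂) ≈ 0.798 rad (45.7°).
Interpolate at f = 0.79 with slerp weights a = sin((1−f)δ)/sin δ ≈ 0.233, b = sin(fδ)/sin δ ≈ 0.823.
p = a·p₁ + b·p₂ ≈ (-0.771, -0.473, 0.426); φ = arcsin(p_z) ≈ 25.22°, λ = atan2(p_y, p_x) ≈ -148.45°.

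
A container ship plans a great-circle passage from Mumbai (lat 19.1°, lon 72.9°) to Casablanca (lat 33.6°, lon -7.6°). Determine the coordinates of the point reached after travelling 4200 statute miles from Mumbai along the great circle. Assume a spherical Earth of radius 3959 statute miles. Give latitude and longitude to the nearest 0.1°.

≈ lat 35.1°, lon 5.7°

Write both endpoints as unit vectors p₁, p₂ with components (cos φ cos λ, cos φ sin λ, sin φ).
The central angle between the endpoints is δ = arccos(p₁·p₂) ≈ 1.255 rad (71.9°). The total great-circle distance is δ·R ≈ 1.255 × 3959 ≈ 4967 mi, so the target fraction is f = 4200/4967 ≈ 0.846.
Interpolate at f ≈ 0.846 with slerp weights a = sin((1−f)δ)/sin δ ≈ 0.203, b = sin(fδ)/sin δ ≈ 0.918.
p = a·p₁ + b·p₂ ≈ (0.814, 0.082, 0.574); φ = arcsin(p_z) ≈ 35.06°, λ = atan2(p_y, p_x) ≈ 5.73°.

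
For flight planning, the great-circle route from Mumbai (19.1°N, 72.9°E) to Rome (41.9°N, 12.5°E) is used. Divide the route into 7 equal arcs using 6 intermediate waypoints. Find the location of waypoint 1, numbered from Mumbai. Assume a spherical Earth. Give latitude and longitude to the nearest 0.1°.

The haversine formula gives a central angle δ ≈ 0.969 rad (55.5°) between the endpoints.
Interpolate at f = 1/7 with slerp weights a = sin((1−f)δ)/sin δ ≈ 0.896, b = sin(fδ)/sin δ ≈ 0.167.
p = a·p₁ + b·p₂ ≈ (0.371, 0.836, 0.405); φ = arcsin(p_z) ≈ 23.88°, λ = atan2(p_y, p_x) ≈ 66.10°.

≈ 23.9°N, 66.1°E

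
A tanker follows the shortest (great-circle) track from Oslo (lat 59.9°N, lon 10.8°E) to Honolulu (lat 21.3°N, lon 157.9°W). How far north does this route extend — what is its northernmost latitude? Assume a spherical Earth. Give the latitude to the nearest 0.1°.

The great circle lies in the plane with unit normal n̂ = (p₁ × p₂)/|p₁ × p₂|.
Here n̂_z ≈ -0.093; the vertex latitude is φ_max = arccos|n̂_z| ≈ 84.7°.
Check via Clairaut: cos φ_max = |cos φ₁| · sin C = cos(59.9°)·sin(10.6°) ≈ 0.093, again giving ≈ 84.7°.

≈ 84.7°N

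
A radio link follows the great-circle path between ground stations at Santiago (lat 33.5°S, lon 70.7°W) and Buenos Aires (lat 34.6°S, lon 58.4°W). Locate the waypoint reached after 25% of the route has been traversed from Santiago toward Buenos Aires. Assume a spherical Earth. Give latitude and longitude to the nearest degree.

≈ lat 34°S, lon 68°W

The haversine formula gives a central angle δ ≈ 0.179 rad (10.2°) between the endpoints.
Interpolate at f = 0.25 with slerp weights a = sin((1−f)δ)/sin δ ≈ 0.752, b = sin(fδ)/sin δ ≈ 0.251.
p = a·p₁ + b·p₂ ≈ (0.316, -0.768, -0.558); φ = arcsin(p_z) ≈ -33.89°, λ = atan2(p_y, p_x) ≈ -67.66°.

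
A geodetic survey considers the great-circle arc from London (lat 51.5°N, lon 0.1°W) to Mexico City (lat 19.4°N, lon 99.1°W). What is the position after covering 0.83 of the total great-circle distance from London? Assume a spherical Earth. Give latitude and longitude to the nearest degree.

≈ lat 30°N, lon 89°W

Convert each endpoint to a unit vector on the sphere (x = cos φ cos λ, y = cos φ sin λ, z = sin φ).
The central angle between the endpoints is δ = arccos(p₁·p₂) ≈ 1.402 rad (80.3°).
Interpolate at f = 0.83 with slerp weights a = sin((1−f)δ)/sin δ ≈ 0.239, b = sin(fδ)/sin δ ≈ 0.931.
p = a·p₁ + b·p₂ ≈ (0.010, -0.868, 0.497); φ = arcsin(p_z) ≈ 29.79°, λ = atan2(p_y, p_x) ≈ -89.33°.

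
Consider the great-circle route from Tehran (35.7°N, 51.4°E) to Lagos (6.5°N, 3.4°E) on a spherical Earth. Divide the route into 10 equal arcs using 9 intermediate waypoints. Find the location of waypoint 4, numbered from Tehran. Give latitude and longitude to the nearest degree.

≈ 26°N, 30°E

From cos δ = sin φ₁ sin φ₂ + cos φ₁ cos φ₂ cos Δλ, the central angle is δ ≈ 0.920 rad (52.7°).
Interpolate at f = 4/10 with slerp weights a = sin((1−f)δ)/sin δ ≈ 0.659, b = sin(fδ)/sin δ ≈ 0.452.
p = a·p₁ + b·p₂ ≈ (0.782, 0.445, 0.436); φ = arcsin(p_z) ≈ 25.84°, λ = atan2(p_y, p_x) ≈ 29.63°.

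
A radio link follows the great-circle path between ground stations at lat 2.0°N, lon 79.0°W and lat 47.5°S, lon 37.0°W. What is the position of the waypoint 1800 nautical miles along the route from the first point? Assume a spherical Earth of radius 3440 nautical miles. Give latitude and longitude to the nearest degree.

≈ lat 23°S, lon 63°W

Write both endpoints as unit vectors p₁, p₂ with components (cos φ cos λ, cos φ sin λ, sin φ).
The central angle between the endpoints is δ = arccos(p₁·p₂) ≈ 1.075 rad (61.6°). The total great-circle distance is δ·R ≈ 1.075 × 3440 ≈ 3697 nmi, so the target fraction is f = 1800/3697 ≈ 0.487.
Interpolate at f ≈ 0.487 with slerp weights a = sin((1−f)δ)/sin δ ≈ 0.596, b = sin(fδ)/sin δ ≈ 0.568.
p = a·p₁ + b·p₂ ≈ (0.420, -0.815, -0.398); φ = arcsin(p_z) ≈ -23.46°, λ = atan2(p_y, p_x) ≈ -62.74°.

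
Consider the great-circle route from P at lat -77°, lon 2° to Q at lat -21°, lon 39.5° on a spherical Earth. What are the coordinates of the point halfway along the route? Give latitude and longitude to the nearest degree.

The haversine formula gives a central angle δ ≈ 1.029 rad (58.9°) between the endpoints.
Interpolate at f = 1/2 with slerp weights a = sin((1−f)δ)/sin δ ≈ 0.574, b = sin(fδ)/sin δ ≈ 0.574.
p = a·p₁ + b·p₂ ≈ (0.543, 0.346, -0.765); φ = arcsin(p_z) ≈ -49.95°, λ = atan2(p_y, p_x) ≈ 32.48°.

≈ lat -50°, lon 32°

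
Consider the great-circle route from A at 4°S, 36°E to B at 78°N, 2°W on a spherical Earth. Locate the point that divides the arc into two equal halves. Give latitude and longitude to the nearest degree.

Convert each endpoint to a unit vector on the sphere (x = cos φ cos λ, y = cos φ sin λ, z = sin φ).
The central angle between the endpoints is δ = arccos(p₁·p₂) ≈ 1.475 rad (84.5°).
Interpolate at f = 1/2 with slerp weights a = sin((1−f)δ)/sin δ ≈ 0.676, b = sin(fδ)/sin δ ≈ 0.676.
p = a·p₁ + b·p₂ ≈ (0.686, 0.391, 0.614); φ = arcsin(p_z) ≈ 37.86°, λ = atan2(p_y, p_x) ≈ 29.71°.

≈ 38°N, 30°E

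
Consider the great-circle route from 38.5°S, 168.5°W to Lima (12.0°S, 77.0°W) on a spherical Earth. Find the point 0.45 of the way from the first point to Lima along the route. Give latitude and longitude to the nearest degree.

≈ 35°S, 121°W

Convert each endpoint to a unit vector on the sphere (x = cos φ cos λ, y = cos φ sin λ, z = sin φ).
The central angle between the endpoints is δ = arccos(p₁·p₂) ≈ 1.461 rad (83.7°).
Interpolate at f = 0.45 with slerp weights a = sin((1−f)δ)/sin δ ≈ 0.724, b = sin(fδ)/sin δ ≈ 0.615.
p = a·p₁ + b·p₂ ≈ (-0.420, -0.699, -0.579); φ = arcsin(p_z) ≈ -35.36°, λ = atan2(p_y, p_x) ≈ -121.01°.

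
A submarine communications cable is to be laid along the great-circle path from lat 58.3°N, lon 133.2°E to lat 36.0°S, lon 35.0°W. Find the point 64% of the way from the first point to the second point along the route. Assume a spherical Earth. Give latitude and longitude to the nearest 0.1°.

≈ lat 18.8°N, lon 21.4°W

Write both endpoints as unit vectors p₁, p₂ with components (cos φ cos λ, cos φ sin λ, sin φ).
The central angle between the endpoints is δ = arccos(p₁·p₂) ≈ 2.729 rad (156.4°).
Interpolate at f = 0.64 with slerp weights a = sin((1−f)δ)/sin δ ≈ 2.076, b = sin(fδ)/sin δ ≈ 2.457.
p = a·p₁ + b·p₂ ≈ (0.882, -0.345, 0.322); φ = arcsin(p_z) ≈ 18.80°, λ = atan2(p_y, p_x) ≈ -21.37°.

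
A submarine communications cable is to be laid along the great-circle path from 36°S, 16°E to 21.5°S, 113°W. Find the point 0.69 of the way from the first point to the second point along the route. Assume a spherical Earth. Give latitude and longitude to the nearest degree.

≈ 44°S, 84°W

Write both endpoints as unit vectors p₁, p₂ with components (cos φ cos λ, cos φ sin λ, sin φ).
The central angle between the endpoints is δ = arccos(p₁·p₂) ≈ 1.832 rad (105.0°).
Interpolate at f = 0.69 with slerp weights a = sin((1−f)δ)/sin δ ≈ 0.557, b = sin(fδ)/sin δ ≈ 0.987.
p = a·p₁ + b·p₂ ≈ (0.074, -0.721, -0.689); φ = arcsin(p_z) ≈ -43.55°, λ = atan2(p_y, p_x) ≈ -84.12°.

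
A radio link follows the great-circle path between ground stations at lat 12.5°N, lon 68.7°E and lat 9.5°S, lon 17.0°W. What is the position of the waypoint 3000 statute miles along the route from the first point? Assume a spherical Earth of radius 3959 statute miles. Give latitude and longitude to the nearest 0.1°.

≈ lat 2.2°N, lon 26.1°E

From cos δ = sin φ₁ sin φ₂ + cos φ₁ cos φ₂ cos Δλ, the central angle is δ ≈ 1.534 rad (87.9°). The total great-circle distance is δ·R ≈ 1.534 × 3959 ≈ 6074 mi, so the target fraction is f = 3000/6074 ≈ 0.494.
Interpolate at f ≈ 0.494 with slerp weights a = sin((1−f)δ)/sin δ ≈ 0.701, b = sin(fδ)/sin δ ≈ 0.688.
p = a·p₁ + b·p₂ ≈ (0.897, 0.440, 0.038); φ = arcsin(p_z) ≈ 2.19°, λ = atan2(p_y, p_x) ≈ 26.10°.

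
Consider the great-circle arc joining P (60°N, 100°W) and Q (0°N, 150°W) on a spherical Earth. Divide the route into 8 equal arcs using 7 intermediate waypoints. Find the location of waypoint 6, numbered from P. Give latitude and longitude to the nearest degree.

≈ (16°N, 143°W)

Write both endpoints as unit vectors p₁, p₂ with components (cos φ cos λ, cos φ sin λ, sin φ).
The central angle between the endpoints is δ = arccos(p₁·p₂) ≈ 1.244 rad (71.3°).
Interpolate at f = 6/8 with slerp weights a = sin((1−f)δ)/sin δ ≈ 0.323, b = sin(fδ)/sin δ ≈ 0.848.
p = a·p₁ + b·p₂ ≈ (-0.763, -0.583, 0.280); φ = arcsin(p_z) ≈ 16.25°, λ = atan2(p_y, p_x) ≈ -142.59°.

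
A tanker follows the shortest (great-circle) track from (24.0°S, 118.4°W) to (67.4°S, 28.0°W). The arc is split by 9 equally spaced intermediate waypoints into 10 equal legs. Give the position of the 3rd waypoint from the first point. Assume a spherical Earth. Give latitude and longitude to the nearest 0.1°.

Convert each endpoint to a unit vector on the sphere (x = cos φ cos λ, y = cos φ sin λ, z = sin φ).
The central angle between the endpoints is δ = arccos(p₁·p₂) ≈ 1.188 rad (68.1°).
Interpolate at f = 3/10 with slerp weights a = sin((1−f)δ)/sin δ ≈ 0.797, b = sin(fδ)/sin δ ≈ 0.376.
p = a·p₁ + b·p₂ ≈ (-0.219, -0.708, -0.671); φ = arcsin(p_z) ≈ -42.17°, λ = atan2(p_y, p_x) ≈ -107.15°.

≈ (42.2°S, 107.2°W)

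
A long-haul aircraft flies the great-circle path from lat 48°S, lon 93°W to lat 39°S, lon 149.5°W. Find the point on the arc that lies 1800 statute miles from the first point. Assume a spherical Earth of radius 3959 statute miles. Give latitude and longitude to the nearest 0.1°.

≈ lat 45.5°S, lon 131.3°W

Write both endpoints as unit vectors p₁, p₂ with components (cos φ cos λ, cos φ sin λ, sin φ).
The central angle between the endpoints is δ = arccos(p₁·p₂) ≈ 0.716 rad (41.0°). The total great-circle distance is δ·R ≈ 0.716 × 3959 ≈ 2833 mi, so the target fraction is f = 1800/2833 ≈ 0.635.
Interpolate at f ≈ 0.635 with slerp weights a = sin((1−f)δ)/sin δ ≈ 0.393, b = sin(fδ)/sin δ ≈ 0.669.
p = a·p₁ + b·p₂ ≈ (-0.462, -0.527, -0.713); φ = arcsin(p_z) ≈ -45.52°, λ = atan2(p_y, p_x) ≈ -131.25°.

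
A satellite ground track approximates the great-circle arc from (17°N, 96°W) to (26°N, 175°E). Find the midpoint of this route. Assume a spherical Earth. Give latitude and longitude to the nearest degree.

≈ (29°N, 139°W)

Write both endpoints as unit vectors p₁, p₂ with components (cos φ cos λ, cos φ sin λ, sin φ).
The central angle between the endpoints is δ = arccos(p₁·p₂) ≈ 1.427 rad (81.8°).
Interpolate at f = 1/2 with slerp weights a = sin((1−f)δ)/sin δ ≈ 0.661, b = sin(fδ)/sin δ ≈ 0.661.
p = a·p₁ + b·p₂ ≈ (-0.658, -0.577, 0.483); φ = arcsin(p_z) ≈ 28.90°, λ = atan2(p_y, p_x) ≈ -138.76°.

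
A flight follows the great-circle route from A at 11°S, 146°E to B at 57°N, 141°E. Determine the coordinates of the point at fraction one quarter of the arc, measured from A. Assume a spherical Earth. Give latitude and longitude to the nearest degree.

Convert each endpoint to a unit vector on the sphere (x = cos φ cos λ, y = cos φ sin λ, z = sin φ).
The central angle between the endpoints is δ = arccos(p₁·p₂) ≈ 1.189 rad (68.1°).
Interpolate at f = 1/4 with slerp weights a = sin((1−f)δ)/sin δ ≈ 0.839, b = sin(fδ)/sin δ ≈ 0.316.
p = a·p₁ + b·p₂ ≈ (-0.816, 0.568, 0.105); φ = arcsin(p_z) ≈ 6.01°, λ = atan2(p_y, p_x) ≈ 145.14°.

≈ 6°N, 145°E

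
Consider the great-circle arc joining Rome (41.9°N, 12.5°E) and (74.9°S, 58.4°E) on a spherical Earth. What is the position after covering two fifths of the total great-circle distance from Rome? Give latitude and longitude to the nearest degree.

The haversine formula gives a central angle δ ≈ 2.106 rad (120.7°) between the endpoints.
Interpolate at f = 2/5 with slerp weights a = sin((1−f)δ)/sin δ ≈ 1.108, b = sin(fδ)/sin δ ≈ 0.867.
p = a·p₁ + b·p₂ ≈ (0.924, 0.371, -0.098); φ = arcsin(p_z) ≈ -5.60°, λ = atan2(p_y, p_x) ≈ 21.88°.

≈ (6°S, 22°E)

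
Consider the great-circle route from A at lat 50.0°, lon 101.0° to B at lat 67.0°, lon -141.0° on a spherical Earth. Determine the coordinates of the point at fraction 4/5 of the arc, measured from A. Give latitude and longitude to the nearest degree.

≈ lat 73°, lon -168°

Write both endpoints as unit vectors p₁, p₂ with components (cos φ cos λ, cos φ sin λ, sin φ).
The central angle between the endpoints is δ = arccos(p₁·p₂) ≈ 0.943 rad (54.0°).
Interpolate at f = 4/5 with slerp weights a = sin((1−f)δ)/sin δ ≈ 0.232, b = sin(fδ)/sin δ ≈ 0.846.
p = a·p₁ + b·p₂ ≈ (-0.285, -0.062, 0.956); φ = arcsin(p_z) ≈ 73.02°, λ = atan2(p_y, p_x) ≈ -167.76°.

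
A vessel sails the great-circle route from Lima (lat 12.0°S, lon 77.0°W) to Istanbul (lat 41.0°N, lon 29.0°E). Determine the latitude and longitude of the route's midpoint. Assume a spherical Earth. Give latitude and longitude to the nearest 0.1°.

≈ lat 23.0°N, lon 33.7°W

The haversine formula gives a central angle δ ≈ 1.918 rad (109.9°) between the endpoints.
Interpolate at f = 1/2 with slerp weights a = sin((1−f)δ)/sin δ ≈ 0.870, b = sin(fδ)/sin δ ≈ 0.870.
p = a·p₁ + b·p₂ ≈ (0.766, -0.511, 0.390); φ = arcsin(p_z) ≈ 22.96°, λ = atan2(p_y, p_x) ≈ -33.71°.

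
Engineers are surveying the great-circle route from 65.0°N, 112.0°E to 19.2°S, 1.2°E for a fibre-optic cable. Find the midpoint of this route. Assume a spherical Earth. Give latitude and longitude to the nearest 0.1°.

Write both endpoints as unit vectors p₁, p₂ with components (cos φ cos λ, cos φ sin λ, sin φ).
The central angle between the endpoints is δ = arccos(p₁·p₂) ≈ 2.026 rad (116.1°).
Interpolate at f = 1/2 with slerp weights a = sin((1−f)δ)/sin δ ≈ 0.945, b = sin(fδ)/sin δ ≈ 0.945.
p = a·p₁ + b·p₂ ≈ (0.742, 0.389, 0.546); φ = arcsin(p_z) ≈ 33.06°, λ = atan2(p_y, p_x) ≈ 27.65°.

≈ 33.1°N, 27.6°E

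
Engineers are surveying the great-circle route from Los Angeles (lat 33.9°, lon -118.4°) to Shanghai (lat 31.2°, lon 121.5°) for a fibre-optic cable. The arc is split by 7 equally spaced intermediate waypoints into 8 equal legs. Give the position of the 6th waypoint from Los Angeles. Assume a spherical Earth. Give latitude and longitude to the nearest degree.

≈ lat 45°, lon 146°

Convert each endpoint to a unit vector on the sphere (x = cos φ cos λ, y = cos φ sin λ, z = sin φ).
The central angle between the endpoints is δ = arccos(p₁·p₂) ≈ 1.638 rad (93.8°).
Interpolate at f = 6/8 with slerp weights a = sin((1−f)δ)/sin δ ≈ 0.399, b = sin(fδ)/sin δ ≈ 0.944.
p = a·p₁ + b·p₂ ≈ (-0.579, 0.397, 0.712); φ = arcsin(p_z) ≈ 45.37°, λ = atan2(p_y, p_x) ≈ 145.57°.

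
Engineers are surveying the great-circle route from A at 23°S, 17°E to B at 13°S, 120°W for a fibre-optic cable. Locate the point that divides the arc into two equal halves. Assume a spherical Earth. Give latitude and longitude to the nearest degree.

≈ 41°S, 56°W

Convert each endpoint to a unit vector on the sphere (x = cos φ cos λ, y = cos φ sin λ, z = sin φ).
The central angle between the endpoints is δ = arccos(p₁·p₂) ≈ 2.175 rad (124.6°).
Interpolate at f = 1/2 with slerp weights a = sin((1−f)δ)/sin δ ≈ 1.076, b = sin(fδ)/sin δ ≈ 1.076.
p = a·p₁ + b·p₂ ≈ (0.423, -0.618, -0.662); φ = arcsin(p_z) ≈ -41.48°, λ = atan2(p_y, p_x) ≈ -55.63°.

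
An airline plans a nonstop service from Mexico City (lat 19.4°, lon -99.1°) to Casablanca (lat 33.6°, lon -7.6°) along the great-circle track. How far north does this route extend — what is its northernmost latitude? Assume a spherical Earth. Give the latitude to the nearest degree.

≈ 37°

The great circle lies in the plane with unit normal n̂ = (p₁ × p₂)/|p₁ × p₂|.
Here n̂_z ≈ +0.796; the vertex latitude is φ_max = arccos|n̂_z| ≈ 37.2°.
Check via Clairaut: cos φ_max = |cos φ₁| · sin C = cos(19.4°)·sin(57.6°) ≈ 0.796, again giving ≈ 37.2°.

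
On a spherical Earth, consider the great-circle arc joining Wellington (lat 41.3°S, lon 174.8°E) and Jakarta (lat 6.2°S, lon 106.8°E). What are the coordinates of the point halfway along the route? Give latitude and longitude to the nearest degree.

From cos δ = sin φ₁ sin φ₂ + cos φ₁ cos φ₂ cos Δλ, the central angle is δ ≈ 1.212 rad (69.4°).
Interpolate at f = 1/2 with slerp weights a = sin((1−f)δ)/sin δ ≈ 0.608, b = sin(fδ)/sin δ ≈ 0.608.
p = a·p₁ + b·p₂ ≈ (-0.630, 0.620, -0.467); φ = arcsin(p_z) ≈ -27.85°, λ = atan2(p_y, p_x) ≈ 135.44°.

≈ lat 28°S, lon 135°E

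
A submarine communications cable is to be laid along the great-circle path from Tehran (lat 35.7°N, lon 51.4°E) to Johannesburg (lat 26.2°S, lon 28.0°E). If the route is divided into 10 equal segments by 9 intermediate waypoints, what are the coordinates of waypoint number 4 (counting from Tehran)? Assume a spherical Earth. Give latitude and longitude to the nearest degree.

Write both endpoints as unit vectors p₁, p₂ with components (cos φ cos λ, cos φ sin λ, sin φ).
The central angle between the endpoints is δ = arccos(p₁·p₂) ≈ 1.147 rad (65.7°).
Interpolate at f = 4/10 with slerp weights a = sin((1−f)δ)/sin δ ≈ 0.697, b = sin(fδ)/sin δ ≈ 0.486.
p = a·p₁ + b·p₂ ≈ (0.738, 0.647, 0.192); φ = arcsin(p_z) ≈ 11.08°, λ = atan2(p_y, p_x) ≈ 41.24°.

≈ lat 11°N, lon 41°E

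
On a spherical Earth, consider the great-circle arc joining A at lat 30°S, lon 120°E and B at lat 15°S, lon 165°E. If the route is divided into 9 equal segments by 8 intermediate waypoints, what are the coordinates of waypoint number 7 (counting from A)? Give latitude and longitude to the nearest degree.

≈ lat 19°S, lon 156°E

Write both endpoints as unit vectors p₁, p₂ with components (cos φ cos λ, cos φ sin λ, sin φ).
The central angle between the endpoints is δ = arccos(p₁·p₂) ≈ 0.766 rad (43.9°).
Interpolate at f = 7/9 with slerp weights a = sin((1−f)δ)/sin δ ≈ 0.244, b = sin(fδ)/sin δ ≈ 0.809.
p = a·p₁ + b·p₂ ≈ (-0.861, 0.386, -0.332); φ = arcsin(p_z) ≈ -19.37°, λ = atan2(p_y, p_x) ≈ 155.87°.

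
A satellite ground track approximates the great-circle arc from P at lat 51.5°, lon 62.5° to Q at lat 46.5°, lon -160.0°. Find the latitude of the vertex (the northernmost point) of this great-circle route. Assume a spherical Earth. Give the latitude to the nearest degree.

The great circle lies in the plane with unit normal n̂ = (p₁ × p₂)/|p₁ × p₂|.
Here n̂_z ≈ +0.299; the vertex latitude is φ_max = arccos|n̂_z| ≈ 72.6°.

≈ 73°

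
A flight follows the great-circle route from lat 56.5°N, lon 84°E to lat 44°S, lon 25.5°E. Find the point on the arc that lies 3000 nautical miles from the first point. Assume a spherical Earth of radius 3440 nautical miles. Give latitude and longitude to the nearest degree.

≈ lat 13°N, lon 53°E

Write both endpoints as unit vectors p₁, p₂ with components (cos φ cos λ, cos φ sin λ, sin φ).
The central angle between the endpoints is δ = arccos(p₁·p₂) ≈ 1.952 rad (111.8°). The total great-circle distance is δ·R ≈ 1.952 × 3440 ≈ 6714 nmi, so the target fraction is f = 3000/6714 ≈ 0.447.
Interpolate at f ≈ 0.447 with slerp weights a = sin((1−f)δ)/sin δ ≈ 0.950, b = sin(fδ)/sin δ ≈ 0.825.
p = a·p₁ + b·p₂ ≈ (0.590, 0.777, 0.219); φ = arcsin(p_z) ≈ 12.66°, λ = atan2(p_y, p_x) ≈ 52.77°.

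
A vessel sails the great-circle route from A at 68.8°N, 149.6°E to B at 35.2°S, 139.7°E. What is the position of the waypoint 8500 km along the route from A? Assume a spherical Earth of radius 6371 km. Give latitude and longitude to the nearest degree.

≈ 7°S, 141°E

Write both endpoints as unit vectors p₁, p₂ with components (cos φ cos λ, cos φ sin λ, sin φ).
The central angle between the endpoints is δ = arccos(p₁·p₂) ≈ 1.820 rad (104.3°). The total great-circle distance is δ·R ≈ 1.820 × 6371 ≈ 11593 km, so the target fraction is f = 8500/11593 ≈ 0.733.
Interpolate at f ≈ 0.733 with slerp weights a = sin((1−f)δ)/sin δ ≈ 0.481, b = sin(fδ)/sin δ ≈ 1.003.
p = a·p₁ + b·p₂ ≈ (-0.775, 0.618, -0.129); φ = arcsin(p_z) ≈ -7.43°, λ = atan2(p_y, p_x) ≈ 141.43°.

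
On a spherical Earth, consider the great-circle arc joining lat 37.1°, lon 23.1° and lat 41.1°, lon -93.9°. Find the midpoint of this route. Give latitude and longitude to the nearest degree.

Convert each endpoint to a unit vector on the sphere (x = cos φ cos λ, y = cos φ sin λ, z = sin φ).
The central angle between the endpoints is δ = arccos(p₁·p₂) ≈ 1.447 rad (82.9°).
Interpolate at f = 1/2 with slerp weights a = sin((1−f)δ)/sin δ ≈ 0.667, b = sin(fδ)/sin δ ≈ 0.667.
p = a·p₁ + b·p₂ ≈ (0.455, -0.293, 0.841); φ = arcsin(p_z) ≈ 57.23°, λ = atan2(p_y, p_x) ≈ -32.75°.

≈ lat 57°, lon -33°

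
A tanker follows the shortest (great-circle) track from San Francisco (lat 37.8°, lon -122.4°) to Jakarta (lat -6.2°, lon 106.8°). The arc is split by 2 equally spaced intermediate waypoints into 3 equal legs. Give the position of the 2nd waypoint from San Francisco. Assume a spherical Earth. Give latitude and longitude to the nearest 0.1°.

Convert each endpoint to a unit vector on the sphere (x = cos φ cos λ, y = cos φ sin λ, z = sin φ).
The central angle between the endpoints is δ = arccos(p₁·p₂) ≈ 2.189 rad (125.4°).
Interpolate at f = 2/3 with slerp weights a = sin((1−f)δ)/sin δ ≈ 0.818, b = sin(fδ)/sin δ ≈ 1.219.
p = a·p₁ + b·p₂ ≈ (-0.697, 0.615, 0.370); φ = arcsin(p_z) ≈ 21.69°, λ = atan2(p_y, p_x) ≈ 138.57°.

≈ lat 21.7°, lon 138.6°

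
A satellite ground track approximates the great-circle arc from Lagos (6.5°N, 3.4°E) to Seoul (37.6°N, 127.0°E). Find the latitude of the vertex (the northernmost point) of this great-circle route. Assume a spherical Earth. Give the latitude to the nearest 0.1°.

≈ 45.2°N

The great circle lies in the plane with unit normal n̂ = (p₁ × p₂)/|p₁ × p₂|.
Here n̂_z ≈ +0.705; the vertex latitude is φ_max = arccos|n̂_z| ≈ 45.2°.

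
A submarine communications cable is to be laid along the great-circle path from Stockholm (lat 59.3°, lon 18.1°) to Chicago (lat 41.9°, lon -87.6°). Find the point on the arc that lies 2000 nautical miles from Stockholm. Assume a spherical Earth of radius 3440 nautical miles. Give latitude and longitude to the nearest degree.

Convert each endpoint to a unit vector on the sphere (x = cos φ cos λ, y = cos φ sin λ, z = sin φ).
The central angle between the endpoints is δ = arccos(p₁·p₂) ≈ 1.080 rad (61.9°). The total great-circle distance is δ·R ≈ 1.080 × 3440 ≈ 3715 nmi, so the target fraction is f = 2000/3715 ≈ 0.538.
Interpolate at f ≈ 0.538 with slerp weights a = sin((1−f)δ)/sin δ ≈ 0.542, b = sin(fδ)/sin δ ≈ 0.623.
p = a·p₁ + b·p₂ ≈ (0.282, -0.377, 0.882); φ = arcsin(p_z) ≈ 61.89°, λ = atan2(p_y, p_x) ≈ -53.16°.

≈ lat 62°, lon -53°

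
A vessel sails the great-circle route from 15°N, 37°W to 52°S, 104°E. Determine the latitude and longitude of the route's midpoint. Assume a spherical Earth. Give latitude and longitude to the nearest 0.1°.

≈ 40.4°S, 1.5°E

Convert each endpoint to a unit vector on the sphere (x = cos φ cos λ, y = cos φ sin λ, z = sin φ).
The central angle between the endpoints is δ = arccos(p₁·p₂) ≈ 2.300 rad (131.8°).
Interpolate at f = 1/2 with slerp weights a = sin((1−f)δ)/sin δ ≈ 1.224, b = sin(fδ)/sin δ ≈ 1.224.
p = a·p₁ + b·p₂ ≈ (0.762, 0.020, -0.648); φ = arcsin(p_z) ≈ -40.36°, λ = atan2(p_y, p_x) ≈ 1.48°.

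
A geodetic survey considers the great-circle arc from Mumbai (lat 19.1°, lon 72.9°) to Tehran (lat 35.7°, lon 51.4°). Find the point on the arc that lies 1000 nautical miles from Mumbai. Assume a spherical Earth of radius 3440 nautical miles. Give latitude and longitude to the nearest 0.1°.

≈ lat 30.5°, lon 59.5°

Write both endpoints as unit vectors p₁, p₂ with components (cos φ cos λ, cos φ sin λ, sin φ).
The central angle between the endpoints is δ = arccos(p₁·p₂) ≈ 0.440 rad (25.2°). The total great-circle distance is δ·R ≈ 0.440 × 3440 ≈ 1512 nmi, so the target fraction is f = 1000/1512 ≈ 0.661.
Interpolate at f ≈ 0.661 with slerp weights a = sin((1−f)δ)/sin δ ≈ 0.349, b = sin(fδ)/sin δ ≈ 0.674.
p = a·p₁ + b·p₂ ≈ (0.438, 0.742, 0.507); φ = arcsin(p_z) ≈ 30.47°, λ = atan2(p_y, p_x) ≈ 59.45°.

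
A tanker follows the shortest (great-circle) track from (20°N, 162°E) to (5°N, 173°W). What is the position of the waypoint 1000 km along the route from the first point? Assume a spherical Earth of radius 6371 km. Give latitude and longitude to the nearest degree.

≈ (16°N, 170°E)

From cos δ = sin φ₁ sin φ₂ + cos φ₁ cos φ₂ cos Δλ, the central angle is δ ≈ 0.499 rad (28.6°). The total great-circle distance is δ·R ≈ 0.499 × 6371 ≈ 3177 km, so the target fraction is f = 1000/3177 ≈ 0.315.
Interpolate at f ≈ 0.315 with slerp weights a = sin((1−f)δ)/sin δ ≈ 0.701, b = sin(fδ)/sin δ ≈ 0.327.
p = a·p₁ + b·p₂ ≈ (-0.949, 0.164, 0.268); φ = arcsin(p_z) ≈ 15.55°, λ = atan2(p_y, p_x) ≈ 170.21°.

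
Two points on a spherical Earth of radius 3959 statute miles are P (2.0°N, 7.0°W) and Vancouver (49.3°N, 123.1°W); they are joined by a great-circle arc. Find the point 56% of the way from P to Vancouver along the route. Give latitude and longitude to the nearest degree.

Convert each endpoint to a unit vector on the sphere (x = cos φ cos λ, y = cos φ sin λ, z = sin φ).
The central angle between the endpoints is δ = arccos(p₁·p₂) ≈ 1.834 rad (105.1°).
Interpolate at f = 0.56 with slerp weights a = sin((1−f)δ)/sin δ ≈ 0.748, b = sin(fδ)/sin δ ≈ 0.886.
p = a·p₁ + b·p₂ ≈ (0.426, -0.575, 0.698); φ = arcsin(p_z) ≈ 44.27°, λ = atan2(p_y, p_x) ≈ -53.46°.

≈ (44°N, 53°W)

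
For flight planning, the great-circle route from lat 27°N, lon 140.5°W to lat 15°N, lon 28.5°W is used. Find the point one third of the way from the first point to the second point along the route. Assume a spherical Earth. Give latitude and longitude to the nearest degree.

Write both endpoints as unit vectors p₁, p₂ with components (cos φ cos λ, cos φ sin λ, sin φ).
The central angle between the endpoints is δ = arccos(p₁·p₂) ≈ 1.777 rad (101.8°).
Interpolate at f = 1/3 with slerp weights a = sin((1−f)δ)/sin δ ≈ 0.946, b = sin(fδ)/sin δ ≈ 0.570.
p = a·p₁ + b·p₂ ≈ (-0.167, -0.799, 0.577); φ = arcsin(p_z) ≈ 35.26°, λ = atan2(p_y, p_x) ≈ -101.77°.

≈ lat 35°N, lon 102°W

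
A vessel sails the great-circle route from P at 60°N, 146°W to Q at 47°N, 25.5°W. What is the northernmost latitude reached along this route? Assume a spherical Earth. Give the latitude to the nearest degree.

The great circle lies in the plane with unit normal n̂ = (p₁ × p₂)/|p₁ × p₂|.
Here n̂_z ≈ +0.331; the vertex latitude is φ_max = arccos|n̂_z| ≈ 70.7°.

≈ 71°N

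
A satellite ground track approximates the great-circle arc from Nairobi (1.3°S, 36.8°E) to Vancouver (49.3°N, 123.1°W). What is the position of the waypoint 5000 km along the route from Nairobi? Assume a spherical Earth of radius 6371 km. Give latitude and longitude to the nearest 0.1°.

≈ 41.3°N, 21.1°E

The haversine formula gives a central angle δ ≈ 2.252 rad (129.0°) between the endpoints. The total great-circle distance is δ·R ≈ 2.252 × 6371 ≈ 14345 km, so the target fraction is f = 5000/14345 ≈ 0.349.
Interpolate at f ≈ 0.349 with slerp weights a = sin((1−f)δ)/sin δ ≈ 1.280, b = sin(fδ)/sin δ ≈ 0.909.
p = a·p₁ + b·p₂ ≈ (0.701, 0.270, 0.660); φ = arcsin(p_z) ≈ 41.33°, λ = atan2(p_y, p_x) ≈ 21.05°.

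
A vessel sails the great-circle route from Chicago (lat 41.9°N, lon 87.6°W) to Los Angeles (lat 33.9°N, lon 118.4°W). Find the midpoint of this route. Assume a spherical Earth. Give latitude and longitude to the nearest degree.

≈ lat 39°N, lon 104°W

From cos δ = sin φ₁ sin φ₂ + cos φ₁ cos φ₂ cos Δλ, the central angle is δ ≈ 0.444 rad (25.4°).
Interpolate at f = 1/2 with slerp weights a = sin((1−f)δ)/sin δ ≈ 0.513, b = sin(fδ)/sin δ ≈ 0.513.
p = a·p₁ + b·p₂ ≈ (-0.186, -0.755, 0.628); φ = arcsin(p_z) ≈ 38.92°, λ = atan2(p_y, p_x) ≈ -103.86°.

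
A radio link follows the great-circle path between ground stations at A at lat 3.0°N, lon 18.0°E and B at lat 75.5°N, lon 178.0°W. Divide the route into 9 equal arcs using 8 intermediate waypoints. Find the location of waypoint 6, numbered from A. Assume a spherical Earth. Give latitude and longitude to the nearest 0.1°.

From cos δ = sin φ₁ sin φ₂ + cos φ₁ cos φ₂ cos Δλ, the central angle is δ ≈ 1.762 rad (100.9°).
Interpolate at f = 6/9 with slerp weights a = sin((1−f)δ)/sin δ ≈ 0.564, b = sin(fδ)/sin δ ≈ 0.940.
p = a·p₁ + b·p₂ ≈ (0.301, 0.166, 0.939); φ = arcsin(p_z) ≈ 69.91°, λ = atan2(p_y, p_x) ≈ 28.88°.

≈ lat 69.9°N, lon 28.9°E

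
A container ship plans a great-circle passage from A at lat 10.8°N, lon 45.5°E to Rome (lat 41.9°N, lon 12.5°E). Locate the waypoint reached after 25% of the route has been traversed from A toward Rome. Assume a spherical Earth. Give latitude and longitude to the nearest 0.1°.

≈ lat 19.2°N, lon 38.8°E

From cos δ = sin φ₁ sin φ₂ + cos φ₁ cos φ₂ cos Δλ, the central angle is δ ≈ 0.740 rad (42.4°).
Interpolate at f = 0.25 with slerp weights a = sin((1−f)δ)/sin δ ≈ 0.782, b = sin(fδ)/sin δ ≈ 0.273.
p = a·p₁ + b·p₂ ≈ (0.736, 0.591, 0.329); φ = arcsin(p_z) ≈ 19.19°, λ = atan2(p_y, p_x) ≈ 38.78°.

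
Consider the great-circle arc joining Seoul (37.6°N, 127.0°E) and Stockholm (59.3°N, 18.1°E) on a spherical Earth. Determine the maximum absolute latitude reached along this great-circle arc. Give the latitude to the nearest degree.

The great circle lies in the plane with unit normal n̂ = (p₁ × p₂)/|p₁ × p₂|.
Here n̂_z ≈ -0.416; the vertex latitude is φ_max = arccos|n̂_z| ≈ 65.4°.
Check via Clairaut: cos φ_max = |cos φ₁| · sin C = cos(37.6°)·sin(31.7°) ≈ 0.416, again giving ≈ 65.4°.

≈ 65°N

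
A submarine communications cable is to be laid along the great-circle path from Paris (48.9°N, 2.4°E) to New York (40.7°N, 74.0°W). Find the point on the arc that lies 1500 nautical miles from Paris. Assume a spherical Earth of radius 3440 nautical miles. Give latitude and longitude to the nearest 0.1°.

Convert each endpoint to a unit vector on the sphere (x = cos φ cos λ, y = cos φ sin λ, z = sin φ).
The central angle between the endpoints is δ = arccos(p₁·p₂) ≈ 0.917 rad (52.5°). The total great-circle distance is δ·R ≈ 0.917 × 3440 ≈ 3153 nmi, so the target fraction is f = 1500/3153 ≈ 0.476.
Interpolate at f ≈ 0.476 with slerp weights a = sin((1−f)δ)/sin δ ≈ 0.582, b = sin(fδ)/sin δ ≈ 0.532.
p = a·p₁ + b·p₂ ≈ (0.494, -0.372, 0.786); φ = arcsin(p_z) ≈ 51.82°, λ = atan2(p_y, p_x) ≈ -36.98°.

≈ (51.8°N, 37.0°W)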